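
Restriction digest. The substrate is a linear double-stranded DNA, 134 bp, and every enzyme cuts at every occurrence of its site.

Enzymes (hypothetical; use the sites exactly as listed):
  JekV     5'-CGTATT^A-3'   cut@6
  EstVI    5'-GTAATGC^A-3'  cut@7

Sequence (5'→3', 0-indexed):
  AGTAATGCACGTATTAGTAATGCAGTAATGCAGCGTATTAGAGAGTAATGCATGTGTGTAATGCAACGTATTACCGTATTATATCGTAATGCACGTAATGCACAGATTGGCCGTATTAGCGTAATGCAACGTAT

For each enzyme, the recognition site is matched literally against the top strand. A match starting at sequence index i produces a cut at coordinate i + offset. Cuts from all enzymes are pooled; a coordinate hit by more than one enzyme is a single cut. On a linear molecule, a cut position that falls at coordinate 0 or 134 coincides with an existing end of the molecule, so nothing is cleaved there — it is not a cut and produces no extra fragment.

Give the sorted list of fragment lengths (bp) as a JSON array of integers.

[7,7,8,8,8,8,8,8,9,10,12,12,13,16]

Per-enzyme occurrences:
  JekV CGTATTA/6: at [9, 33, 66, 74, 111] ⇒ [15, 39, 72, 80, 117]
  EstVI GTAATGCA/7: at [1, 16, 24, 44, 57, 85, 94, 120] ⇒ [8, 23, 31, 51, 64, 92, 101, 127]

All cut coordinates (distinct, sorted): [8, 15, 23, 31, 39, 51, 64, 72, 80, 92, 101, 117, 127]

Fragments:
  [0,8): 8 bp
  [8,15): 7 bp
  [15,23): 8 bp
  [23,31): 8 bp
  [31,39): 8 bp
  [39,51): 12 bp
  [51,64): 13 bp
  [64,72): 8 bp
  [72,80): 8 bp
  [80,92): 12 bp
  [92,101): 9 bp
  [101,117): 16 bp
  [117,127): 10 bp
  [127,134): 7 bp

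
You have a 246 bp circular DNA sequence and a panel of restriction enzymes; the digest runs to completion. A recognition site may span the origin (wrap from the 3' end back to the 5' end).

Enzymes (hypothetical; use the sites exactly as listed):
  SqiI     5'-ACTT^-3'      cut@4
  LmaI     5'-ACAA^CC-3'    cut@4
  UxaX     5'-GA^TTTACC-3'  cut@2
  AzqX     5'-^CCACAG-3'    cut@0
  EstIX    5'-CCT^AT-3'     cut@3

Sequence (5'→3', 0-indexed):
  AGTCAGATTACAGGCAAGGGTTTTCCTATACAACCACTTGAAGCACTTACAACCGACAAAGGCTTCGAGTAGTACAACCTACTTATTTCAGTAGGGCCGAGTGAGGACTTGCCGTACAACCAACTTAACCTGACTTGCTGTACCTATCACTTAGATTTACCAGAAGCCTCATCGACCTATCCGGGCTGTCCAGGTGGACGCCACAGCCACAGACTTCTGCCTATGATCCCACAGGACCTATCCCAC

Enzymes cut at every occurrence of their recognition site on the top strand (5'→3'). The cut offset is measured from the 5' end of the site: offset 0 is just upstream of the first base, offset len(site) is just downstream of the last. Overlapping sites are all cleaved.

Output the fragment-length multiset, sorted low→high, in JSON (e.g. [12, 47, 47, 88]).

[3,3,4,6,6,6,6,6,7,7,7,9,9,9,10,10,11,22,23,25,26,31]

Site scan:
  SqiI (ACTT, off=4): starts [35, 44, 80, 106, 122, 132, 148, 212] → cuts [39, 48, 84, 110, 126, 136, 152, 216]
  LmaI (ACAACC, off=4): starts [29, 48, 73, 115] → cuts [33, 52, 77, 119]
  UxaX (GATTTACC, off=2): starts [153] → cuts [155]
  AzqX (CCACAG, off=0): starts [200, 206, 228, 242] → cuts [200, 206, 228, 242]
  EstIX (CCTAT, off=3): starts [24, 142, 175, 219, 236] → cuts [27, 145, 178, 222, 239]

Pooled cuts: [27, 33, 39, 48, 52, 77, 84, 110, 119, 126, 136, 145, 152, 155, 178, 200, 206, 216, 222, 228, 239, 242]

Fragment lengths:
  27→33: 6 bp
  33→39: 6 bp
  39→48: 9 bp
  48→52: 4 bp
  52→77: 25 bp
  77→84: 7 bp
  84→110: 26 bp
  110→119: 9 bp
  119→126: 7 bp
  126→136: 10 bp
  136→145: 9 bp
  145→152: 7 bp
  152→155: 3 bp
  155→178: 23 bp
  178→200: 22 bp
  200→206: 6 bp
  206→216: 10 bp
  216→222: 6 bp
  222→228: 6 bp
  228→239: 11 bp
  239→242: 3 bp
  242→27 (wrap): 246-242+27 = 31 bp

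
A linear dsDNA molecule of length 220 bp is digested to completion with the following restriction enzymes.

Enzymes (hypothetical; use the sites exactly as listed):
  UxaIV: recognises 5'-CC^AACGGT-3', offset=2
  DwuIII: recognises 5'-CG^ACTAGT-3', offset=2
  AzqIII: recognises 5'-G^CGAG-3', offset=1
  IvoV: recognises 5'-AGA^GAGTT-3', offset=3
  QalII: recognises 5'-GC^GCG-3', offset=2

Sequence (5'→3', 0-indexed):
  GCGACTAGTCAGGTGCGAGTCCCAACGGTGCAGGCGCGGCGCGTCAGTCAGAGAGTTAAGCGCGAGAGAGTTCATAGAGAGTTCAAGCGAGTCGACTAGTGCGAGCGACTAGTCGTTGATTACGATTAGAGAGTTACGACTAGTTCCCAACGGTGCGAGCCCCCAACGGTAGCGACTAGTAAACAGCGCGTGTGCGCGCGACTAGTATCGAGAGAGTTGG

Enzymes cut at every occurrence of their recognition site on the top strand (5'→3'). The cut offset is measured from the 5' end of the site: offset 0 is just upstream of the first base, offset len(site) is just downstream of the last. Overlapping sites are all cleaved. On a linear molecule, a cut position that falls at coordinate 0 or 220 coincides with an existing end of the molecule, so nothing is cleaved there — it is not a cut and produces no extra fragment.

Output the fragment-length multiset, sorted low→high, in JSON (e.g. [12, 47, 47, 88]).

[1,2,3,3,5,5,6,7,7,7,7,8,8,8,9,9,9,10,10,11,12,12,12,13,13,23]

Scan for sites:
  UxaIV CCAACGGT/2: at [21, 146, 162] ⇒ [23, 148, 164]
  DwuIII CGACTAGT/2: at [1, 92, 105, 136, 172, 198] ⇒ [3, 94, 107, 138, 174, 200]
  AzqIII GCGAG/1: at [14, 61, 86, 100, 154] ⇒ [15, 62, 87, 101, 155]
  IvoV AGAGAGTT/3: at [49, 64, 75, 127, 210] ⇒ [52, 67, 78, 130, 213]
  QalII GCGCG/2: at [33, 38, 59, 185, 193, 195] ⇒ [35, 40, 61, 187, 195, 197]

Pooled cuts: [3, 15, 23, 35, 40, 52, 61, 62, 67, 78, 87, 94, 101, 107, 130, 138, 148, 155, 164, 174, 187, 195, 197, 200, 213]

Fragment lengths:
  [0,3): 3 bp
  [3,15): 12 bp
  [15,23): 8 bp
  [23,35): 12 bp
  [35,40): 5 bp
  [40,52): 12 bp
  [52,61): 9 bp
  [61,62): 1 bp
  [62,67): 5 bp
  [67,78): 11 bp
  [78,87): 9 bp
  [87,94): 7 bp
  [94,101): 7 bp
  [101,107): 6 bp
  [107,130): 23 bp
  [130,138): 8 bp
  [138,148): 10 bp
  [148,155): 7 bp
  [155,164): 9 bp
  [164,174): 10 bp
  [174,187): 13 bp
  [187,195): 8 bp
  [195,197): 2 bp
  [197,200): 3 bp
  [200,213): 13 bp
  [213,220): 7 bp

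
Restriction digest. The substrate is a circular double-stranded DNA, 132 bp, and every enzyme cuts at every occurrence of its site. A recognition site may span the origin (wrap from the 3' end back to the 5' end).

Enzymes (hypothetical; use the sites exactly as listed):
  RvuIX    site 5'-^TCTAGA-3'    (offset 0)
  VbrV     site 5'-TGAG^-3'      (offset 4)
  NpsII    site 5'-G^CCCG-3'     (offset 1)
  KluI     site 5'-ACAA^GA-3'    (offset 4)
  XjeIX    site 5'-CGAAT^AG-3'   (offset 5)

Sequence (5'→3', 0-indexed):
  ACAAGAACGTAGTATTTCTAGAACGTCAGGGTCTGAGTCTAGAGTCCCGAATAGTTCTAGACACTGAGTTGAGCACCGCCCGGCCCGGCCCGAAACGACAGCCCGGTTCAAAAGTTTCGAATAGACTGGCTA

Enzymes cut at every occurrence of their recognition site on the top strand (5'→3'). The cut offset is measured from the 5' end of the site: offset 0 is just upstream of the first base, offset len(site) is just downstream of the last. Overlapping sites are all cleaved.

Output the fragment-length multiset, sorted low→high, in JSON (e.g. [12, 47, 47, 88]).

Scan for sites:
  RvuIX (TCTAGA, off=0): starts [16, 37, 55] → cuts [16, 37, 55]
  VbrV (TGAG, off=4): starts [33, 64, 69] → cuts [37, 68, 73]
  NpsII (GCCCG, off=1): starts [77, 82, 87, 100] → cuts [78, 83, 88, 101]
  KluI (ACAAGA, off=4): starts [0] → cuts [4]
  XjeIX (CGAATAG, off=5): starts [47, 117] → cuts [52, 122]

All cut coordinates (distinct, sorted): [4, 16, 37, 52, 55, 68, 73, 78, 83, 88, 101, 122]

Fragment lengths:
  4→16: 12 bp
  16→37: 21 bp
  37→52: 15 bp
  52→55: 3 bp
  55→68: 13 bp
  68→73: 5 bp
  73→78: 5 bp
  78→83: 5 bp
  83→88: 5 bp
  88→101: 13 bp
  101→122: 21 bp
  122→4 (wrap): 132-122+4 = 14 bp

[3,5,5,5,5,12,13,13,14,15,21,21]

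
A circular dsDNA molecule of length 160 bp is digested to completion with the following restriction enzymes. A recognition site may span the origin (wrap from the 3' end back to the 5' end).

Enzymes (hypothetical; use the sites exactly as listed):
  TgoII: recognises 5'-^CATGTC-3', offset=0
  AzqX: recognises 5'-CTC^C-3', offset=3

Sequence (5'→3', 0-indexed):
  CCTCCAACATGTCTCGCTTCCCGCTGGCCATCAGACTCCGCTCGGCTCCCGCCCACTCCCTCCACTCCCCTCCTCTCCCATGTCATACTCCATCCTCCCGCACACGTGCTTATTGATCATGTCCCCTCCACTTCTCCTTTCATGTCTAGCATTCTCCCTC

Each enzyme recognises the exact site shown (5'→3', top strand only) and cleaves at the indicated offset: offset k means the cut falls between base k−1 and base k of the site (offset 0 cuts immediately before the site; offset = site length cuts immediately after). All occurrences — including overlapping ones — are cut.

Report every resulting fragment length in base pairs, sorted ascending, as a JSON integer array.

[1,3,4,4,4,4,5,5,5,7,8,10,10,11,12,16,20,31]

Per-enzyme occurrences:
  TgoII (CATGTC, off=0): starts [7, 78, 117, 140] → cuts [7, 78, 117, 140]
  AzqX (CTCC, off=3): starts [1, 35, 45, 55, 59, 64, 69, 74, 87, 94, 125, 133, 153, 157] → cuts [0, 4, 38, 48, 58, 62, 67, 72, 77, 90, 97, 128, 136, 156]

All cut coordinates (distinct, sorted): [0, 4, 7, 38, 48, 58, 62, 67, 72, 77, 78, 90, 97, 117, 128, 136, 140, 156]

Fragment lengths:
  0→4: 4 bp
  4→7: 3 bp
  7→38: 31 bp
  38→48: 10 bp
  48→58: 10 bp
  58→62: 4 bp
  62→67: 5 bp
  67→72: 5 bp
  72→77: 5 bp
  77→78: 1 bp
  78→90: 12 bp
  90→97: 7 bp
  97→117: 20 bp
  117→128: 11 bp
  128→136: 8 bp
  136→140: 4 bp
  140→156: 16 bp
  156→0 (wrap): 160-156+0 = 4 bp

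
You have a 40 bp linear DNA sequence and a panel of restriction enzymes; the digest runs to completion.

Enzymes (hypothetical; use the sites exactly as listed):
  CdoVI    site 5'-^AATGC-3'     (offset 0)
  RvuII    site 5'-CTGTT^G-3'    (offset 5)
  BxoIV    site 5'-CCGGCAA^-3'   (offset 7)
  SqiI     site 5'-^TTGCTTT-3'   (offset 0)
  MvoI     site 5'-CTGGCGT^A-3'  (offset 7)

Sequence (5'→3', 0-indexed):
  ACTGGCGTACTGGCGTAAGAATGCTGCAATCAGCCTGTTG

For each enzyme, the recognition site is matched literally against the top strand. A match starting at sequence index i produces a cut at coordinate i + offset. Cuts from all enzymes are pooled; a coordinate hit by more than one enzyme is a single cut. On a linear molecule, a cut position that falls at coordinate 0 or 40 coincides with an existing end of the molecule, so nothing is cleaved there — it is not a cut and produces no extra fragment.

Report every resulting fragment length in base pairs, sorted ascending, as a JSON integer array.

[1,3,8,8,20]

Site scan:
  CdoVI (AATGC, off=0): starts [19] → cuts [19]
  RvuII (CTGTTG, off=5): starts [34] → cuts [39]
  BxoIV (CCGGCAA, off=7): no sites
  SqiI (TTGCTTT, off=0): no sites
  MvoI (CTGGCGTA, off=7): starts [1, 9] → cuts [8, 16]

All cut coordinates (distinct, sorted): [8, 16, 19, 39]

Fragments:
  [0,8): 8 bp
  [8,16): 8 bp
  [16,19): 3 bp
  [19,39): 20 bp
  [39,40): 1 bp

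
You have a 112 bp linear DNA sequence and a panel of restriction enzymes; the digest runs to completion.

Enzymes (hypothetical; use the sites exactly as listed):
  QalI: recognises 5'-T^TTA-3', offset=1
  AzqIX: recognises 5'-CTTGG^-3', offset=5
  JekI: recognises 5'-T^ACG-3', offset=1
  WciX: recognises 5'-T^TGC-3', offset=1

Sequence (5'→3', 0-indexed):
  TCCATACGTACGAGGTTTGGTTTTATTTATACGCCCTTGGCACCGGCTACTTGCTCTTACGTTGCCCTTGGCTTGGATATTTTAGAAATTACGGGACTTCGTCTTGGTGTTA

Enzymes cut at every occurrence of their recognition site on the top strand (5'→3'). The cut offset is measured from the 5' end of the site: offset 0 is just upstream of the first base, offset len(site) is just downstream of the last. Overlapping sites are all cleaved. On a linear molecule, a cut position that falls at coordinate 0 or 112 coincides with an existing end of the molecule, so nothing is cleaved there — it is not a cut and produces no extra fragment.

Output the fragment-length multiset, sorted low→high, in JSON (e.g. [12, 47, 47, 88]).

Per-enzyme occurrences:
  QalI TTTA/1: at [21, 25, 80] ⇒ [22, 26, 81]
  AzqIX CTTGG/5: at [35, 66, 71, 102] ⇒ [40, 71, 76, 107]
  JekI TACG/1: at [4, 8, 29, 57, 89] ⇒ [5, 9, 30, 58, 90]
  WciX TTGC/1: at [50, 61] ⇒ [51, 62]

All cut coordinates (distinct, sorted): [5, 9, 22, 26, 30, 40, 51, 58, 62, 71, 76, 81, 90, 107]

Fragments:
  [0,5): 5 bp
  [5,9): 4 bp
  [9,22): 13 bp
  [22,26): 4 bp
  [26,30): 4 bp
  [30,40): 10 bp
  [40,51): 11 bp
  [51,58): 7 bp
  [58,62): 4 bp
  [62,71): 9 bp
  [71,76): 5 bp
  [76,81): 5 bp
  [81,90): 9 bp
  [90,107): 17 bp
  [107,112): 5 bp

[4,4,4,4,5,5,5,5,7,9,9,10,11,13,17]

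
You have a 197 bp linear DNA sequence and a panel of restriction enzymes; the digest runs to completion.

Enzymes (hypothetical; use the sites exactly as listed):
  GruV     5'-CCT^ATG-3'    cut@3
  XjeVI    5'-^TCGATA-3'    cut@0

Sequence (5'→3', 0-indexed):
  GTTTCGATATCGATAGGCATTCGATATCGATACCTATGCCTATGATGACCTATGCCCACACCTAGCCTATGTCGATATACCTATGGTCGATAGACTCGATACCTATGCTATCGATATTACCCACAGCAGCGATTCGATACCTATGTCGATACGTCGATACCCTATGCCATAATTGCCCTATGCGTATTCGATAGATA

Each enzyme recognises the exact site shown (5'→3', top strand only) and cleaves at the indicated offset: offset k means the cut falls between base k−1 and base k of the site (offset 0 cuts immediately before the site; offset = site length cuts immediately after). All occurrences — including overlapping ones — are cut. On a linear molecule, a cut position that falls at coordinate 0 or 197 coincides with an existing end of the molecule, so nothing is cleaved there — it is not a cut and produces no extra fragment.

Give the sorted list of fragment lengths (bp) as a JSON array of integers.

Site scan:
  GruV (CCTATG, off=3): starts [32, 38, 48, 65, 79, 101, 139, 160, 176] → cuts [35, 41, 51, 68, 82, 104, 142, 163, 179]
  XjeVI (TCGATA, off=0): starts [3, 9, 20, 26, 71, 86, 95, 110, 133, 145, 153, 187] → cuts [3, 9, 20, 26, 71, 86, 95, 110, 133, 145, 153, 187]

Pooled cuts: [3, 9, 20, 26, 35, 41, 51, 68, 71, 82, 86, 95, 104, 110, 133, 142, 145, 153, 163, 179, 187]

Fragments:
  [0,3): 3 bp
  [3,9): 6 bp
  [9,20): 11 bp
  [20,26): 6 bp
  [26,35): 9 bp
  [35,41): 6 bp
  [41,51): 10 bp
  [51,68): 17 bp
  [68,71): 3 bp
  [71,82): 11 bp
  [82,86): 4 bp
  [86,95): 9 bp
  [95,104): 9 bp
  [104,110): 6 bp
  [110,133): 23 bp
  [133,142): 9 bp
  [142,145): 3 bp
  [145,153): 8 bp
  [153,163): 10 bp
  [163,179): 16 bp
  [179,187): 8 bp
  [187,197): 10 bp

[3,3,3,4,6,6,6,6,8,8,9,9,9,9,10,10,10,11,11,16,17,23]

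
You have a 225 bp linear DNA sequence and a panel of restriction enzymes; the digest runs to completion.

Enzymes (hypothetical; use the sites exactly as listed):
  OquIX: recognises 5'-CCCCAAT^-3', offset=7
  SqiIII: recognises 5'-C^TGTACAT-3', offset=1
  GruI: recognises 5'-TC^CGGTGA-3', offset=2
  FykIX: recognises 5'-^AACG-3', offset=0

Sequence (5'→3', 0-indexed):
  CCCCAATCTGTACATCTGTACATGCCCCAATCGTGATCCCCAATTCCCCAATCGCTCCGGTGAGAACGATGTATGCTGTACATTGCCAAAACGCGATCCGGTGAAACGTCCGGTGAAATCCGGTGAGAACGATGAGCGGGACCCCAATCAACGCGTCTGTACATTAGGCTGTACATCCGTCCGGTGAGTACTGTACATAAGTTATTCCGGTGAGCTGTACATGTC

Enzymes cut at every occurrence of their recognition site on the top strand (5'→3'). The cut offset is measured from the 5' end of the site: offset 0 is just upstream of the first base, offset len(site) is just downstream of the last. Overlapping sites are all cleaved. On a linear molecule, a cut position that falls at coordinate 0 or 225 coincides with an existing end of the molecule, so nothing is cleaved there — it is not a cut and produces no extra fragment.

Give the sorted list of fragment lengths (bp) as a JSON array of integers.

[1,1,5,6,6,7,7,7,8,8,8,8,9,10,10,10,12,12,12,13,13,15,16,21]

Per-enzyme occurrences:
  OquIX (CCCCAAT, off=7): starts [0, 24, 37, 45, 141] → cuts [7, 31, 44, 52, 148]
  SqiIII (CTGTACAT, off=1): starts [7, 15, 75, 156, 168, 190, 214] → cuts [8, 16, 76, 157, 169, 191, 215]
  GruI (TCCGGTGA, off=2): starts [55, 96, 108, 118, 179, 205] → cuts [57, 98, 110, 120, 181, 207]
  FykIX (AACG, off=0): starts [64, 89, 104, 127, 149] → cuts [64, 89, 104, 127, 149]

Pooled cuts: [7, 8, 16, 31, 44, 52, 57, 64, 76, 89, 98, 104, 110, 120, 127, 148, 149, 157, 169, 181, 191, 207, 215]

Fragments:
  [0,7): 7 bp
  [7,8): 1 bp
  [8,16): 8 bp
  [16,31): 15 bp
  [31,44): 13 bp
  [44,52): 8 bp
  [52,57): 5 bp
  [57,64): 7 bp
  [64,76): 12 bp
  [76,89): 13 bp
  [89,98): 9 bp
  [98,104): 6 bp
  [104,110): 6 bp
  [110,120): 10 bp
  [120,127): 7 bp
  [127,148): 21 bp
  [148,149): 1 bp
  [149,157): 8 bp
  [157,169): 12 bp
  [169,181): 12 bp
  [181,191): 10 bp
  [191,207): 16 bp
  [207,215): 8 bp
  [215,225): 10 bp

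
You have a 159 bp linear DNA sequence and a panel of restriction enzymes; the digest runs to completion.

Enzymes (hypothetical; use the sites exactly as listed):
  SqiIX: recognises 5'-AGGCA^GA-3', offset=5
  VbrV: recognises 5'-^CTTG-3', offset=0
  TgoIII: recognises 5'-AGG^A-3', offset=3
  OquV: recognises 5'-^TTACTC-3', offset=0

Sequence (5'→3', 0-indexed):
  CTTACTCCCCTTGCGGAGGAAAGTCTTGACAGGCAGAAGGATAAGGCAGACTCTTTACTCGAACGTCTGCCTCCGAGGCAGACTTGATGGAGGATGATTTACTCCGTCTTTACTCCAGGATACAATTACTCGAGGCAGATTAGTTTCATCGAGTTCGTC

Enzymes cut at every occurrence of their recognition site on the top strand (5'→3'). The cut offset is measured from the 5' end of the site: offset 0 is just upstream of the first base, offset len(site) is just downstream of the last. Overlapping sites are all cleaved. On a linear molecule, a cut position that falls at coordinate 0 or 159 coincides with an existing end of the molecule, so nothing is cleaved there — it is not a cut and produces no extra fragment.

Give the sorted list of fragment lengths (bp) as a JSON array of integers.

[1,2,5,5,5,6,6,8,8,10,10,11,11,11,12,22,26]

Per-enzyme occurrences:
  SqiIX (AGGCAGA, off=5): starts [30, 43, 75, 132] → cuts [35, 48, 80, 137]
  VbrV (CTTG, off=0): starts [9, 24, 82] → cuts [9, 24, 82]
  TgoIII (AGGA, off=3): starts [16, 37, 90, 116] → cuts [19, 40, 93, 119]
  OquV (TTACTC, off=0): starts [1, 54, 98, 109, 125] → cuts [1, 54, 98, 109, 125]

All cut coordinates (distinct, sorted): [1, 9, 19, 24, 35, 40, 48, 54, 80, 82, 93, 98, 109, 119, 125, 137]

Fragment lengths:
  [0,1): 1 bp
  [1,9): 8 bp
  [9,19): 10 bp
  [19,24): 5 bp
  [24,35): 11 bp
  [35,40): 5 bp
  [40,48): 8 bp
  [48,54): 6 bp
  [54,80): 26 bp
  [80,82): 2 bp
  [82,93): 11 bp
  [93,98): 5 bp
  [98,109): 11 bp
  [109,119): 10 bp
  [119,125): 6 bp
  [125,137): 12 bp
  [137,159): 22 bp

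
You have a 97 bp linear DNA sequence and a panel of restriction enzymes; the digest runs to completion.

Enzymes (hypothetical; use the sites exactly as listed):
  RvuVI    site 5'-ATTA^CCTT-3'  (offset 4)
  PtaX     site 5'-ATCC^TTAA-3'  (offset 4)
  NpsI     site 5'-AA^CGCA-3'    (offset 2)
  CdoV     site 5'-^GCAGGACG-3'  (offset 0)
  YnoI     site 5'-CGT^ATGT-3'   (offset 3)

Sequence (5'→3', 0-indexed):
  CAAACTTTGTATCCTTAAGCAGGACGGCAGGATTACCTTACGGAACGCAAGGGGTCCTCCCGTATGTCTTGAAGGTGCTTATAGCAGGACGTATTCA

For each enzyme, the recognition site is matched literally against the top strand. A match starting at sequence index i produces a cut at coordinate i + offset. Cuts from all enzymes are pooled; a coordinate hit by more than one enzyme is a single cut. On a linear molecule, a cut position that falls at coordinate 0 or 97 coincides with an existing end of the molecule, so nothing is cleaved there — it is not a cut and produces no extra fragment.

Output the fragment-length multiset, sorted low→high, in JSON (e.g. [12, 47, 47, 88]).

Per-enzyme occurrences:
  RvuVI ATTACCTT/4: at [31] ⇒ [35]
  PtaX ATCCTTAA/4: at [10] ⇒ [14]
  NpsI AACGCA/2: at [43] ⇒ [45]
  CdoV GCAGGACG/0: at [18, 83] ⇒ [18, 83]
  YnoI CGTATGT/3: at [60] ⇒ [63]

All cut coordinates (distinct, sorted): [14, 18, 35, 45, 63, 83]

Fragments:
  [0,14): 14 bp
  [14,18): 4 bp
  [18,35): 17 bp
  [35,45): 10 bp
  [45,63): 18 bp
  [63,83): 20 bp
  [83,97): 14 bp

[4,10,14,14,17,18,20]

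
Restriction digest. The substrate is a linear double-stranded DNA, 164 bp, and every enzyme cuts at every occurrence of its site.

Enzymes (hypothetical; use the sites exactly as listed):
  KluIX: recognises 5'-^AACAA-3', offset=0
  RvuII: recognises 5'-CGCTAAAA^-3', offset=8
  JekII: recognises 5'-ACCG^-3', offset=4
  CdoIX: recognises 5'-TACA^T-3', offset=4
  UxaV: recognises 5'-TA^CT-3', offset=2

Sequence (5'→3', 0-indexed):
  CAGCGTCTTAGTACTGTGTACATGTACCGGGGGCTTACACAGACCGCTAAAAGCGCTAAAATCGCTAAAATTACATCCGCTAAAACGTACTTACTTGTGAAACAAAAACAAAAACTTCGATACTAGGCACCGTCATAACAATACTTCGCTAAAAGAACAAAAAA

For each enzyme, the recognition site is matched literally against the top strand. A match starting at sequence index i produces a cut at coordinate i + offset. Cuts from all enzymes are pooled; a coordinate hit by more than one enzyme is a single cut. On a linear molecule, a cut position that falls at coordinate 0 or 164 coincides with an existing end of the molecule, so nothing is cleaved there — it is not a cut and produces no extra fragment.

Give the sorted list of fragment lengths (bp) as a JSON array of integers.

Per-enzyme occurrences:
  KluIX (AACAA, off=0): starts [100, 106, 136, 155] → cuts [100, 106, 136, 155]
  RvuII (CGCTAAAA, off=8): starts [44, 53, 62, 77, 146] → cuts [52, 61, 70, 85, 154]
  JekII (ACCG, off=4): starts [25, 42, 128] → cuts [29, 46, 132]
  CdoIX (TACAT, off=4): starts [18, 71] → cuts [22, 75]
  UxaV (TACT, off=2): starts [11, 87, 91, 120, 141] → cuts [13, 89, 93, 122, 143]

All cut coordinates (distinct, sorted): [13, 22, 29, 46, 52, 61, 70, 75, 85, 89, 93, 100, 106, 122, 132, 136, 143, 154, 155]

Fragment lengths:
  [0,13): 13 bp
  [13,22): 9 bp
  [22,29): 7 bp
  [29,46): 17 bp
  [46,52): 6 bp
  [52,61): 9 bp
  [61,70): 9 bp
  [70,75): 5 bp
  [75,85): 10 bp
  [85,89): 4 bp
  [89,93): 4 bp
  [93,100): 7 bp
  [100,106): 6 bp
  [106,122): 16 bp
  [122,132): 10 bp
  [132,136): 4 bp
  [136,143): 7 bp
  [143,154): 11 bp
  [154,155): 1 bp
  [155,164): 9 bp

[1,4,4,4,5,6,6,7,7,7,9,9,9,9,10,10,11,13,16,17]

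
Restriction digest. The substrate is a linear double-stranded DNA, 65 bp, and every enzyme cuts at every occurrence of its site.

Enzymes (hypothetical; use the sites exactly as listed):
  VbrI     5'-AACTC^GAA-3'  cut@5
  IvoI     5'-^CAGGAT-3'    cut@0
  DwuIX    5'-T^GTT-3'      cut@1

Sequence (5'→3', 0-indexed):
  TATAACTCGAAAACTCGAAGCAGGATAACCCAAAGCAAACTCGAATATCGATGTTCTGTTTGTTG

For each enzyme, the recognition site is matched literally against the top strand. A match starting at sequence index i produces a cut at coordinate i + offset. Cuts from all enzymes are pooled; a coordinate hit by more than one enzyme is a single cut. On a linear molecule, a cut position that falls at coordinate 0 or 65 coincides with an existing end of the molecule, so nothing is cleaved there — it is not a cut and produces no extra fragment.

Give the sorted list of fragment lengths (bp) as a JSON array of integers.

Site scan:
  VbrI AACTCGAA/5: at [3, 11, 37] ⇒ [8, 16, 42]
  IvoI CAGGAT/0: at [20] ⇒ [20]
  DwuIX TGTT/1: at [51, 56, 60] ⇒ [52, 57, 61]

All cut coordinates (distinct, sorted): [8, 16, 20, 42, 52, 57, 61]

Fragment lengths:
  [0,8): 8 bp
  [8,16): 8 bp
  [16,20): 4 bp
  [20,42): 22 bp
  [42,52): 10 bp
  [52,57): 5 bp
  [57,61): 4 bp
  [61,65): 4 bp

[4,4,4,5,8,8,10,22]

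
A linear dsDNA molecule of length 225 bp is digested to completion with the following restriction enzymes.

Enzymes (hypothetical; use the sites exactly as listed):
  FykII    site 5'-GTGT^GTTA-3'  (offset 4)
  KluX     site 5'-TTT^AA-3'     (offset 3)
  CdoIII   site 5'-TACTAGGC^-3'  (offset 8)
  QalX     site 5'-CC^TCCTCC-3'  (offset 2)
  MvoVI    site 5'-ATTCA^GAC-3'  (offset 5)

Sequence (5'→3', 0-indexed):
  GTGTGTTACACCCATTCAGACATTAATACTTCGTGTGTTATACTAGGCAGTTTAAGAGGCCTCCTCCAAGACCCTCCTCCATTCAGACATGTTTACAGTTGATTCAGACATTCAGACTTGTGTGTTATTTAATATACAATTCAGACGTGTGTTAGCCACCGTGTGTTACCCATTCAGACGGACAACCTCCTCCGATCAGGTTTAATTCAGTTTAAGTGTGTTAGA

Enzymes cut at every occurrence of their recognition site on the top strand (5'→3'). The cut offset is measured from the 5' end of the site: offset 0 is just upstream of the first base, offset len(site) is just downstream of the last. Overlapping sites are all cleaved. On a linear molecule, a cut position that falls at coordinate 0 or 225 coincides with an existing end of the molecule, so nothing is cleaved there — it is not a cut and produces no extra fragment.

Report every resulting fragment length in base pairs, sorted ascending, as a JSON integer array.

Site scan:
  FykII GTGTGTTA/4: at [0, 32, 119, 146, 160, 215] ⇒ [4, 36, 123, 150, 164, 219]
  KluX TTTAA/3: at [50, 127, 200, 210] ⇒ [53, 130, 203, 213]
  CdoIII TACTAGGC/8: at [40] ⇒ [48]
  QalX CCTCCTCC/2: at [59, 72, 185] ⇒ [61, 74, 187]
  MvoVI ATTCAGAC/5: at [13, 80, 101, 109, 138, 171] ⇒ [18, 85, 106, 114, 143, 176]

Pooled cuts: [4, 18, 36, 48, 53, 61, 74, 85, 106, 114, 123, 130, 143, 150, 164, 176, 187, 203, 213, 219]

Fragment lengths:
  [0,4): 4 bp
  [4,18): 14 bp
  [18,36): 18 bp
  [36,48): 12 bp
  [48,53): 5 bp
  [53,61): 8 bp
  [61,74): 13 bp
  [74,85): 11 bp
  [85,106): 21 bp
  [106,114): 8 bp
  [114,123): 9 bp
  [123,130): 7 bp
  [130,143): 13 bp
  [143,150): 7 bp
  [150,164): 14 bp
  [164,176): 12 bp
  [176,187): 11 bp
  [187,203): 16 bp
  [203,213): 10 bp
  [213,219): 6 bp
  [219,225): 6 bp

[4,5,6,6,7,7,8,8,9,10,11,11,12,12,13,13,14,14,16,18,21]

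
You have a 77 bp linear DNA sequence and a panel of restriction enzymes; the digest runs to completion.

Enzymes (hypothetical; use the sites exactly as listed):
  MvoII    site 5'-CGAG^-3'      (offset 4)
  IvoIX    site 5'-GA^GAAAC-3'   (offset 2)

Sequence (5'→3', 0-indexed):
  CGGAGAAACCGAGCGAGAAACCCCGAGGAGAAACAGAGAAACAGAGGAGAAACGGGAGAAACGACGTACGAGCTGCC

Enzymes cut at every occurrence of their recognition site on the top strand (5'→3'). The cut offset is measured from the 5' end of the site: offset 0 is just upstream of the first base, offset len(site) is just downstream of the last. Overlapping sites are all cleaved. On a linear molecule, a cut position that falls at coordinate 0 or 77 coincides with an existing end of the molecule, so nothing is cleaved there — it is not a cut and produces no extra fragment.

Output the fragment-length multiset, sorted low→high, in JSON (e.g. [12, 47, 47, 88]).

Scan for sites:
  MvoII CGAG/4: at [9, 13, 23, 68] ⇒ [13, 17, 27, 72]
  IvoIX GAGAAAC/2: at [2, 14, 27, 35, 46, 55] ⇒ [4, 16, 29, 37, 48, 57]

All cut coordinates (distinct, sorted): [4, 13, 16, 17, 27, 29, 37, 48, 57, 72]

Fragments:
  [0,4): 4 bp
  [4,13): 9 bp
  [13,16): 3 bp
  [16,17): 1 bp
  [17,27): 10 bp
  [27,29): 2 bp
  [29,37): 8 bp
  [37,48): 11 bp
  [48,57): 9 bp
  [57,72): 15 bp
  [72,77): 5 bp

[1,2,3,4,5,8,9,9,10,11,15]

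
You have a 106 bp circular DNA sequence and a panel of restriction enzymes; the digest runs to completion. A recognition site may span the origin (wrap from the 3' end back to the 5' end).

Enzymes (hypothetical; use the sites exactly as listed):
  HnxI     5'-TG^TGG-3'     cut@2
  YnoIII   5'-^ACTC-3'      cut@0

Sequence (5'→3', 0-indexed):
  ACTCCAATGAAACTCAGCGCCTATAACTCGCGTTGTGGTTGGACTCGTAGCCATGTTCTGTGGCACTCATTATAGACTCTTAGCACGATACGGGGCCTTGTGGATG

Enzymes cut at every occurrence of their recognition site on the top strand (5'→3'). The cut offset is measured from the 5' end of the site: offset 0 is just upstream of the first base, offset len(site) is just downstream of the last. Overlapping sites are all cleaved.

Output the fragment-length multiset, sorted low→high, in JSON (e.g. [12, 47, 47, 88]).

[4,6,7,10,11,11,14,18,25]

Scan for sites:
  HnxI (TGTGG, off=2): starts [33, 58, 98] → cuts [35, 60, 100]
  YnoIII (ACTC, off=0): starts [0, 11, 25, 42, 64, 75] → cuts [0, 11, 25, 42, 64, 75]

All cut coordinates (distinct, sorted): [0, 11, 25, 35, 42, 60, 64, 75, 100]

Fragment lengths:
  0→11: 11 bp
  11→25: 14 bp
  25→35: 10 bp
  35→42: 7 bp
  42→60: 18 bp
  60→64: 4 bp
  64→75: 11 bp
  75→100: 25 bp
  100→0 (wrap): 106-100+0 = 6 bp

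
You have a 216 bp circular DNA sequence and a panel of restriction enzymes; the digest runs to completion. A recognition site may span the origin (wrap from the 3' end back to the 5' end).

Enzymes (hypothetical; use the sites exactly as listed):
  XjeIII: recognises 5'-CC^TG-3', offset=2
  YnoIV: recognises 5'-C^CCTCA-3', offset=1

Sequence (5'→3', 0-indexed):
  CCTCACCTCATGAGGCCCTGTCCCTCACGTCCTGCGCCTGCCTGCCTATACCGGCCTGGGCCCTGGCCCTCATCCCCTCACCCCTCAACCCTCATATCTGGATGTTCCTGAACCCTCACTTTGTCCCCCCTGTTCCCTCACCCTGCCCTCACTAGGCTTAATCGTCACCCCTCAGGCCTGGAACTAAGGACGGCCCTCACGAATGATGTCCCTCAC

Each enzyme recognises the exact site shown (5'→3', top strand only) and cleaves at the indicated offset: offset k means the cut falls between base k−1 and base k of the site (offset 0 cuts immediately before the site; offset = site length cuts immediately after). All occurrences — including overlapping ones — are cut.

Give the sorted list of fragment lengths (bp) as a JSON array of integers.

Per-enzyme occurrences:
  XjeIII CCTG/2: at [16, 30, 36, 40, 54, 61, 106, 128, 141, 176] ⇒ [18, 32, 38, 42, 56, 63, 108, 130, 143, 178]
  YnoIV CCCTCA/1: at [21, 66, 74, 81, 88, 112, 134, 145, 168, 193, 209, 215] ⇒ [0, 22, 67, 75, 82, 89, 113, 135, 146, 169, 194, 210]

All cut coordinates (distinct, sorted): [0, 18, 22, 32, 38, 42, 56, 63, 67, 75, 82, 89, 108, 113, 130, 135, 143, 146, 169, 178, 194, 210]

Fragments:
  0→18: 18 bp
  18→22: 4 bp
  22→32: 10 bp
  32→38: 6 bp
  38→42: 4 bp
  42→56: 14 bp
  56→63: 7 bp
  63→67: 4 bp
  67→75: 8 bp
  75→82: 7 bp
  82→89: 7 bp
  89→108: 19 bp
  108→113: 5 bp
  113→130: 17 bp
  130→135: 5 bp
  135→143: 8 bp
  143→146: 3 bp
  146→169: 23 bp
  169→178: 9 bp
  178→194: 16 bp
  194→210: 16 bp
  210→0 (wrap): 216-210+0 = 6 bp

[3,4,4,4,5,5,6,6,7,7,7,8,8,9,10,14,16,16,17,18,19,23]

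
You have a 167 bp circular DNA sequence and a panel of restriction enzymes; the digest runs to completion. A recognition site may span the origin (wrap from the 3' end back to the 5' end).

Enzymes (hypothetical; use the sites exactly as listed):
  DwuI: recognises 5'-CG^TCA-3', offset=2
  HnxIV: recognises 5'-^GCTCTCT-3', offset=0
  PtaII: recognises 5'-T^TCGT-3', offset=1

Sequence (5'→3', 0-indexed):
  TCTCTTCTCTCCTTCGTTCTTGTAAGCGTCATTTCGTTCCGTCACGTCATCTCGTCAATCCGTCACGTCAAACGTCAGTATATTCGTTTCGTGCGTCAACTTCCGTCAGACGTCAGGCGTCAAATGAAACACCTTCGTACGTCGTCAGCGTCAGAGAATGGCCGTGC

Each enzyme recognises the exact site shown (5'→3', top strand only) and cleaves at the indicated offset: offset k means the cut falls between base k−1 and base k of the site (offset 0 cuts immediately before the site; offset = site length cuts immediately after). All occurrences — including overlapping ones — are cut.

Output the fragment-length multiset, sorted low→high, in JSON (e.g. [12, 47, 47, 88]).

[5,5,5,5,6,7,7,7,7,8,8,8,9,10,10,15,15,15,15]

Per-enzyme occurrences:
  DwuI CGTCA/2: at [26, 39, 44, 52, 60, 65, 72, 93, 103, 110, 117, 142, 148] ⇒ [28, 41, 46, 54, 62, 67, 74, 95, 105, 112, 119, 144, 150]
  HnxIV GCTCTCT/0: at [165] ⇒ [165]
  PtaII TTCGT/1: at [12, 32, 82, 87, 133] ⇒ [13, 33, 83, 88, 134]

Pooled cuts: [13, 28, 33, 41, 46, 54, 62, 67, 74, 83, 88, 95, 105, 112, 119, 134, 144, 150, 165]

Fragment lengths:
  13→28: 15 bp
  28→33: 5 bp
  33→41: 8 bp
  41→46: 5 bp
  46→54: 8 bp
  54→62: 8 bp
  62→67: 5 bp
  67→74: 7 bp
  74→83: 9 bp
  83→88: 5 bp
  88→95: 7 bp
  95→105: 10 bp
  105→112: 7 bp
  112→119: 7 bp
  119→134: 15 bp
  134→144: 10 bp
  144→150: 6 bp
  150→165: 15 bp
  165→13 (wrap): 167-165+13 = 15 bp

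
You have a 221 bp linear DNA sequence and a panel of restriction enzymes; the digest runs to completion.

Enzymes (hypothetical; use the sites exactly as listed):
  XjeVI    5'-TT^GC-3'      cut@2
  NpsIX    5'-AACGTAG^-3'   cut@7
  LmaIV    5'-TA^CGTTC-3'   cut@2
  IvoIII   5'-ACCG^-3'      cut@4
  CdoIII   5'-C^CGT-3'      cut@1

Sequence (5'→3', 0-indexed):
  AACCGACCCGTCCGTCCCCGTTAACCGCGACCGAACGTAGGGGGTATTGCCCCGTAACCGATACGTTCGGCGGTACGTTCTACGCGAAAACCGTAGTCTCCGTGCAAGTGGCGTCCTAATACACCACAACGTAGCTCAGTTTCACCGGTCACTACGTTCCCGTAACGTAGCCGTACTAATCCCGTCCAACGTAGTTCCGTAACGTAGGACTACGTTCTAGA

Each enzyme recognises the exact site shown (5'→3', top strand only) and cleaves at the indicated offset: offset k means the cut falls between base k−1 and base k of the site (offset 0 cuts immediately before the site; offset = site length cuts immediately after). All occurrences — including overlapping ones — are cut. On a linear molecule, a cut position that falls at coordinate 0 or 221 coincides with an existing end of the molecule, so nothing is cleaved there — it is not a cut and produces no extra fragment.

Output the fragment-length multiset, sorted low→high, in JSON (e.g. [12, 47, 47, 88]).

Site scan:
  XjeVI (TTGC, off=2): starts [46] → cuts [48]
  NpsIX (AACGTAG, off=7): starts [33, 127, 163, 187, 200] → cuts [40, 134, 170, 194, 207]
  LmaIV (TACGTTC, off=2): starts [61, 73, 152, 210] → cuts [63, 75, 154, 212]
  IvoIII (ACCG, off=4): starts [1, 23, 29, 56, 89, 143] → cuts [5, 27, 33, 60, 93, 147]
  CdoIII (CCGT, off=1): starts [7, 11, 17, 51, 90, 99, 159, 170, 181, 196] → cuts [8, 12, 18, 52, 91, 100, 160, 171, 182, 197]

All cut coordinates (distinct, sorted): [5, 8, 12, 18, 27, 33, 40, 48, 52, 60, 63, 75, 91, 93, 100, 134, 147, 154, 160, 170, 171, 182, 194, 197, 207, 212]

Fragments:
  [0,5): 5 bp
  [5,8): 3 bp
  [8,12): 4 bp
  [12,18): 6 bp
  [18,27): 9 bp
  [27,33): 6 bp
  [33,40): 7 bp
  [40,48): 8 bp
  [48,52): 4 bp
  [52,60): 8 bp
  [60,63): 3 bp
  [63,75): 12 bp
  [75,91): 16 bp
  [91,93): 2 bp
  [93,100): 7 bp
  [100,134): 34 bp
  [134,147): 13 bp
  [147,154): 7 bp
  [154,160): 6 bp
  [160,170): 10 bp
  [170,171): 1 bp
  [171,182): 11 bp
  [182,194): 12 bp
  [194,197): 3 bp
  [197,207): 10 bp
  [207,212): 5 bp
  [212,221): 9 bp

[1,2,3,3,3,4,4,5,5,6,6,6,7,7,7,8,8,9,9,10,10,11,12,12,13,16,34]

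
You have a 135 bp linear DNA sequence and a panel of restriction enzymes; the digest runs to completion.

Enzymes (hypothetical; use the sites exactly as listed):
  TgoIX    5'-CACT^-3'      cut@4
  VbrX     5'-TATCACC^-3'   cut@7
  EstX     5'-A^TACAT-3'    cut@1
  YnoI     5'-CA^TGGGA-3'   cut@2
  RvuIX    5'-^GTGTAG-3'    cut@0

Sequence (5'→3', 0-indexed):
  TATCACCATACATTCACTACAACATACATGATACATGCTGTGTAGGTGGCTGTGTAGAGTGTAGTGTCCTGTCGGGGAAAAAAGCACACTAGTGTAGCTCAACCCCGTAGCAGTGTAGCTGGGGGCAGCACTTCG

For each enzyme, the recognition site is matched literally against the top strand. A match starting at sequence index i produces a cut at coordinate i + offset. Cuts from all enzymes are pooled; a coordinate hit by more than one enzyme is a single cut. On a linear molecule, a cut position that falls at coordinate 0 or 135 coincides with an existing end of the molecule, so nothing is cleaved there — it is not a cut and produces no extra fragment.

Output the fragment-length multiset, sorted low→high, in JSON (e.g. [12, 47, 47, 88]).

Scan for sites:
  TgoIX CACT/4: at [14, 86, 128] ⇒ [18, 90, 132]
  VbrX TATCACC/7: at [0] ⇒ [7]
  EstX ATACAT/1: at [7, 23, 30] ⇒ [8, 24, 31]
  YnoI (CATGGGA, off=2): no sites
  RvuIX GTGTAG/0: at [39, 51, 58, 91, 112] ⇒ [39, 51, 58, 91, 112]

Pooled cuts: [7, 8, 18, 24, 31, 39, 51, 58, 90, 91, 112, 132]

Fragments:
  [0,7): 7 bp
  [7,8): 1 bp
  [8,18): 10 bp
  [18,24): 6 bp
  [24,31): 7 bp
  [31,39): 8 bp
  [39,51): 12 bp
  [51,58): 7 bp
  [58,90): 32 bp
  [90,91): 1 bp
  [91,112): 21 bp
  [112,132): 20 bp
  [132,135): 3 bp

[1,1,3,6,7,7,7,8,10,12,20,21,32]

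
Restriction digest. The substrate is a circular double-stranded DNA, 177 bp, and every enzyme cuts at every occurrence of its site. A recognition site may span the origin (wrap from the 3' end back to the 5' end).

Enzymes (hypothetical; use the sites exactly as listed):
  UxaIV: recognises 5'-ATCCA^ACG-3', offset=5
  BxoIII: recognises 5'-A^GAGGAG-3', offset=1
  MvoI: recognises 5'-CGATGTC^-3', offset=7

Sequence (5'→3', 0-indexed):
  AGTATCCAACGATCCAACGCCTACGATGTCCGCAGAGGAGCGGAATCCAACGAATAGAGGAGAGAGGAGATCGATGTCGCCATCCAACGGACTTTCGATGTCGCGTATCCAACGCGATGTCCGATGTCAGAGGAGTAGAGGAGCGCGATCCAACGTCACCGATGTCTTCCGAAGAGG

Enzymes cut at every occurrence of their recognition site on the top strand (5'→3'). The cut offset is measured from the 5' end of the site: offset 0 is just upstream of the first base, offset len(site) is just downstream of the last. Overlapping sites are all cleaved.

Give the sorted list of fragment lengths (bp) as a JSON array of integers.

[1,4,7,7,7,7,8,8,8,9,10,12,14,14,15,15,15,16]

Site scan:
  UxaIV ATCCAACG/5: at [3, 11, 44, 81, 106, 147] ⇒ [8, 16, 49, 86, 111, 152]
  BxoIII AGAGGAG/1: at [33, 55, 62, 128, 136, 172] ⇒ [34, 56, 63, 129, 137, 173]
  MvoI CGATGTC/7: at [23, 71, 95, 114, 121, 159] ⇒ [30, 78, 102, 121, 128, 166]

Pooled cuts: [8, 16, 30, 34, 49, 56, 63, 78, 86, 102, 111, 121, 128, 129, 137, 152, 166, 173]

Fragments:
  8→16: 8 bp
  16→30: 14 bp
  30→34: 4 bp
  34→49: 15 bp
  49→56: 7 bp
  56→63: 7 bp
  63→78: 15 bp
  78→86: 8 bp
  86→102: 16 bp
  102→111: 9 bp
  111→121: 10 bp
  121→128: 7 bp
  128→129: 1 bp
  129→137: 8 bp
  137→152: 15 bp
  152→166: 14 bp
  166→173: 7 bp
  173→8 (wrap): 177-173+8 = 12 bp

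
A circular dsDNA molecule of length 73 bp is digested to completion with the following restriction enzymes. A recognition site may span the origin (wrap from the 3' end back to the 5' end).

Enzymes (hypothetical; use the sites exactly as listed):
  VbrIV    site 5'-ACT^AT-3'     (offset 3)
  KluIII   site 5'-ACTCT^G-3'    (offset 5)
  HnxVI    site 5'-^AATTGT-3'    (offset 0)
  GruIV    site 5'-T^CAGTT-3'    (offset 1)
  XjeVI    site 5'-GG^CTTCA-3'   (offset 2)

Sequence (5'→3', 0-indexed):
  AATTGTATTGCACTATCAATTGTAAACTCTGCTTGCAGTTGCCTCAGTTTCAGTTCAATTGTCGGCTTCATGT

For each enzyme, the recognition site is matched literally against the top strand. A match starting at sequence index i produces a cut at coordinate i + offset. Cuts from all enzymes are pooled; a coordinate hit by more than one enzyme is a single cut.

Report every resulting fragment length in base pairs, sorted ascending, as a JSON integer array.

[3,6,6,8,9,13,14,14]

Site scan:
  VbrIV (ACTAT, off=3): starts [11] → cuts [14]
  KluIII (ACTCTG, off=5): starts [25] → cuts [30]
  HnxVI (AATTGT, off=0): starts [0, 17, 56] → cuts [0, 17, 56]
  GruIV (TCAGTT, off=1): starts [43, 49] → cuts [44, 50]
  XjeVI (GGCTTCA, off=2): starts [63] → cuts [65]

Pooled cuts: [0, 14, 17, 30, 44, 50, 56, 65]

Fragment lengths:
  0→14: 14 bp
  14→17: 3 bp
  17→30: 13 bp
  30→44: 14 bp
  44→50: 6 bp
  50→56: 6 bp
  56→65: 9 bp
  65→0 (wrap): 73-65+0 = 8 bp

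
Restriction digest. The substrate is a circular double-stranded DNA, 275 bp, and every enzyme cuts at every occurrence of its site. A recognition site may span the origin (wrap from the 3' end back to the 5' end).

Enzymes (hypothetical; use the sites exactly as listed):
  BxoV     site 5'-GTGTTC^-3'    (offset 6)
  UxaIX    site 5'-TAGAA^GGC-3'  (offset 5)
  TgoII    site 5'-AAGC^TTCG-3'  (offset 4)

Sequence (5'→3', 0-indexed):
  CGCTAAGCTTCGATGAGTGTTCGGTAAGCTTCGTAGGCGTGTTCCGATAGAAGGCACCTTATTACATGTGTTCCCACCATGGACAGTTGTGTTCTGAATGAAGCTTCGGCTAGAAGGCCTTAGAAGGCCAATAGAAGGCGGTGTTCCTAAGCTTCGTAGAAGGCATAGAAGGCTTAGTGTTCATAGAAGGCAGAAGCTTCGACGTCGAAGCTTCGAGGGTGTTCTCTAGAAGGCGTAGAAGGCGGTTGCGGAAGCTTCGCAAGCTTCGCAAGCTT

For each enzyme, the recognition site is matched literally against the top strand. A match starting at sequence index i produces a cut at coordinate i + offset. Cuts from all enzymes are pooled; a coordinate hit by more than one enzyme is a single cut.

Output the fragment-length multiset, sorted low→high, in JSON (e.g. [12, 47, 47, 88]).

Scan for sites:
  BxoV GTGTTC/6: at [16, 38, 67, 88, 140, 176, 218] ⇒ [22, 44, 73, 94, 146, 182, 224]
  UxaIX TAGAAGGC/5: at [47, 110, 120, 131, 156, 165, 183, 226, 235] ⇒ [52, 115, 125, 136, 161, 170, 188, 231, 240]
  TgoII AAGCTTCG/4: at [4, 25, 100, 148, 193, 207, 251, 260, 269] ⇒ [8, 29, 104, 152, 197, 211, 255, 264, 273]

Pooled cuts: [8, 22, 29, 44, 52, 73, 94, 104, 115, 125, 136, 146, 152, 161, 170, 182, 188, 197, 211, 224, 231, 240, 255, 264, 273]

Fragments:
  8→22: 14 bp
  22→29: 7 bp
  29→44: 15 bp
  44→52: 8 bp
  52→73: 21 bp
  73→94: 21 bp
  94→104: 10 bp
  104→115: 11 bp
  115→125: 10 bp
  125→136: 11 bp
  136→146: 10 bp
  146→152: 6 bp
  152→161: 9 bp
  161→170: 9 bp
  170→182: 12 bp
  182→188: 6 bp
  188→197: 9 bp
  197→211: 14 bp
  211→224: 13 bp
  224→231: 7 bp
  231→240: 9 bp
  240→255: 15 bp
  255→264: 9 bp
  264→273: 9 bp
  273→8 (wrap): 275-273+8 = 10 bp

[6,6,7,7,8,9,9,9,9,9,9,10,10,10,10,11,11,12,13,14,14,15,15,21,21]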